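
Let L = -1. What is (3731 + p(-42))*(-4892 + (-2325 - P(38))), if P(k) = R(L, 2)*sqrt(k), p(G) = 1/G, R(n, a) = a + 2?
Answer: -161558731/6 - 313402*sqrt(38)/21 ≈ -2.7018e+7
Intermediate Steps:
R(n, a) = 2 + a
P(k) = 4*sqrt(k) (P(k) = (2 + 2)*sqrt(k) = 4*sqrt(k))
(3731 + p(-42))*(-4892 + (-2325 - P(38))) = (3731 + 1/(-42))*(-4892 + (-2325 - 4*sqrt(38))) = (3731 - 1/42)*(-4892 + (-2325 - 4*sqrt(38))) = 156701*(-7217 - 4*sqrt(38))/42 = -161558731/6 - 313402*sqrt(38)/21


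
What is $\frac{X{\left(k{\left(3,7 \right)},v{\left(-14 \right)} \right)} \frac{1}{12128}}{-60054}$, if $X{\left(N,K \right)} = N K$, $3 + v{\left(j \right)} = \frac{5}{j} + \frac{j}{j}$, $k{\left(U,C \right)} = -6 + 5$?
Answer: $- \frac{11}{3398896256} \approx -3.2363 \cdot 10^{-9}$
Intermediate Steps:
$k{\left(U,C \right)} = -1$
$v{\left(j \right)} = -2 + \frac{5}{j}$ ($v{\left(j \right)} = -3 + \left(\frac{5}{j} + \frac{j}{j}\right) = -3 + \left(\frac{5}{j} + 1\right) = -3 + \left(1 + \frac{5}{j}\right) = -2 + \frac{5}{j}$)
$X{\left(N,K \right)} = K N$
$\frac{X{\left(k{\left(3,7 \right)},v{\left(-14 \right)} \right)} \frac{1}{12128}}{-60054} = \frac{\left(-2 + \frac{5}{-14}\right) \left(-1\right) \frac{1}{12128}}{-60054} = \left(-2 + 5 \left(- \frac{1}{14}\right)\right) \left(-1\right) \frac{1}{12128} \left(- \frac{1}{60054}\right) = \left(-2 - \frac{5}{14}\right) \left(-1\right) \frac{1}{12128} \left(- \frac{1}{60054}\right) = \left(- \frac{33}{14}\right) \left(-1\right) \frac{1}{12128} \left(- \frac{1}{60054}\right) = \frac{33}{14} \cdot \frac{1}{12128} \left(- \frac{1}{60054}\right) = \frac{33}{169792} \left(- \frac{1}{60054}\right) = - \frac{11}{3398896256}$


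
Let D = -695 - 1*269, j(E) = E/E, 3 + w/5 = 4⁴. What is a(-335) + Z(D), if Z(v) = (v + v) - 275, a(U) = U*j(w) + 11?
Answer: -2527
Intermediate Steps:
w = 1265 (w = -15 + 5*4⁴ = -15 + 5*256 = -15 + 1280 = 1265)
j(E) = 1
D = -964 (D = -695 - 269 = -964)
a(U) = 11 + U (a(U) = U*1 + 11 = U + 11 = 11 + U)
Z(v) = -275 + 2*v (Z(v) = 2*v - 275 = -275 + 2*v)
a(-335) + Z(D) = (11 - 335) + (-275 + 2*(-964)) = -324 + (-275 - 1928) = -324 - 2203 = -2527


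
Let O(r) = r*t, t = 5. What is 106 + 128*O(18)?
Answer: 11626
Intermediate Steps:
O(r) = 5*r (O(r) = r*5 = 5*r)
106 + 128*O(18) = 106 + 128*(5*18) = 106 + 128*90 = 106 + 11520 = 11626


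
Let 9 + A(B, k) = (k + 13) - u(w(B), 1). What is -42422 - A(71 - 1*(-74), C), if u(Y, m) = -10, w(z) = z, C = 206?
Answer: -42642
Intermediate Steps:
A(B, k) = 14 + k (A(B, k) = -9 + ((k + 13) - 1*(-10)) = -9 + ((13 + k) + 10) = -9 + (23 + k) = 14 + k)
-42422 - A(71 - 1*(-74), C) = -42422 - (14 + 206) = -42422 - 1*220 = -42422 - 220 = -42642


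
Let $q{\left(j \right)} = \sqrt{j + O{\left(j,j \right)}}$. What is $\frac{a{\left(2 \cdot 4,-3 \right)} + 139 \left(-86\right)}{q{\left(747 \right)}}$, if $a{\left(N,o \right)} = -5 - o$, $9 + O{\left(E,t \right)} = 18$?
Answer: $- \frac{854 \sqrt{21}}{9} \approx -434.84$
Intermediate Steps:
$O{\left(E,t \right)} = 9$ ($O{\left(E,t \right)} = -9 + 18 = 9$)
$q{\left(j \right)} = \sqrt{9 + j}$ ($q{\left(j \right)} = \sqrt{j + 9} = \sqrt{9 + j}$)
$\frac{a{\left(2 \cdot 4,-3 \right)} + 139 \left(-86\right)}{q{\left(747 \right)}} = \frac{\left(-5 - -3\right) + 139 \left(-86\right)}{\sqrt{9 + 747}} = \frac{\left(-5 + 3\right) - 11954}{\sqrt{756}} = \frac{-2 - 11954}{6 \sqrt{21}} = - 11956 \frac{\sqrt{21}}{126} = - \frac{854 \sqrt{21}}{9}$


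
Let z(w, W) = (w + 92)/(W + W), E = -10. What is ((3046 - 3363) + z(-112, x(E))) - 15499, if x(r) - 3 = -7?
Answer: -31627/2 ≈ -15814.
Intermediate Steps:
x(r) = -4 (x(r) = 3 - 7 = -4)
z(w, W) = (92 + w)/(2*W) (z(w, W) = (92 + w)/((2*W)) = (92 + w)*(1/(2*W)) = (92 + w)/(2*W))
((3046 - 3363) + z(-112, x(E))) - 15499 = ((3046 - 3363) + (½)*(92 - 112)/(-4)) - 15499 = (-317 + (½)*(-¼)*(-20)) - 15499 = (-317 + 5/2) - 15499 = -629/2 - 15499 = -31627/2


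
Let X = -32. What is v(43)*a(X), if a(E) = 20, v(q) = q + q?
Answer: 1720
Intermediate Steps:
v(q) = 2*q
v(43)*a(X) = (2*43)*20 = 86*20 = 1720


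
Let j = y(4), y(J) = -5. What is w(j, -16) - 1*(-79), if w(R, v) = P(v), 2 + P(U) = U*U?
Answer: 333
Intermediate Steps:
j = -5
P(U) = -2 + U² (P(U) = -2 + U*U = -2 + U²)
w(R, v) = -2 + v²
w(j, -16) - 1*(-79) = (-2 + (-16)²) - 1*(-79) = (-2 + 256) + 79 = 254 + 79 = 333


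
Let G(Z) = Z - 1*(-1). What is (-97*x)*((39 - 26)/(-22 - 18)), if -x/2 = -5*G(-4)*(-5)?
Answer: 18915/4 ≈ 4728.8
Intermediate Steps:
G(Z) = 1 + Z (G(Z) = Z + 1 = 1 + Z)
x = 150 (x = -2*(-5*(1 - 4))*(-5) = -2*(-5*(-3))*(-5) = -30*(-5) = -2*(-75) = 150)
(-97*x)*((39 - 26)/(-22 - 18)) = (-97*150)*((39 - 26)/(-22 - 18)) = -189150/(-40) = -189150*(-1)/40 = -14550*(-13/40) = 18915/4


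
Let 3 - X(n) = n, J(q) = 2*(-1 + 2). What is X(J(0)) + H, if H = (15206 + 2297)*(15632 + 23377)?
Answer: 682774528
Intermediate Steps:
J(q) = 2 (J(q) = 2*1 = 2)
X(n) = 3 - n
H = 682774527 (H = 17503*39009 = 682774527)
X(J(0)) + H = (3 - 1*2) + 682774527 = (3 - 2) + 682774527 = 1 + 682774527 = 682774528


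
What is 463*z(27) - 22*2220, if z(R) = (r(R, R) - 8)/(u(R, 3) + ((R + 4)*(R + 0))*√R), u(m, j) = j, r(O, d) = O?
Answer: -307941971917/6305118 + 2454363*√3/2101706 ≈ -48838.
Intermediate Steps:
z(R) = (-8 + R)/(3 + R^(3/2)*(4 + R)) (z(R) = (R - 8)/(3 + ((R + 4)*(R + 0))*√R) = (-8 + R)/(3 + ((4 + R)*R)*√R) = (-8 + R)/(3 + (R*(4 + R))*√R) = (-8 + R)/(3 + R^(3/2)*(4 + R)))
463*z(27) - 22*2220 = 463*((-8 + 27)/(3 + 27^(5/2) + 4*27^(3/2))) - 22*2220 = 463*(19/(3 + 2187*√3 + 4*(81*√3))) - 1*48840 = 463*(19/(3 + 2187*√3 + 324*√3)) - 48840 = 463*(19/(3 + 2511*√3)) - 48840 = 8797/(3 + 2511*√3) - 48840 = -48840 + 8797/(3 + 2511*√3)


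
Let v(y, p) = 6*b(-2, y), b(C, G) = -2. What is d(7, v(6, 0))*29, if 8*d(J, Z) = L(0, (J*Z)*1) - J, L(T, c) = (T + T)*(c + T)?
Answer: -203/8 ≈ -25.375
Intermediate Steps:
v(y, p) = -12 (v(y, p) = 6*(-2) = -12)
L(T, c) = 2*T*(T + c) (L(T, c) = (2*T)*(T + c) = 2*T*(T + c))
d(J, Z) = -J/8 (d(J, Z) = (2*0*(0 + (J*Z)*1) - J)/8 = (2*0*(0 + J*Z) - J)/8 = (2*0*(J*Z) - J)/8 = (0 - J)/8 = (-J)/8 = -J/8)
d(7, v(6, 0))*29 = -⅛*7*29 = -7/8*29 = -203/8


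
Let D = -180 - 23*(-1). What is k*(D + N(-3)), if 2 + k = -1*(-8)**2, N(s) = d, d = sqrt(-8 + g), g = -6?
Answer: 10362 - 66*I*sqrt(14) ≈ 10362.0 - 246.95*I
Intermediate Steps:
D = -157 (D = -180 - 1*(-23) = -180 + 23 = -157)
d = I*sqrt(14) (d = sqrt(-8 - 6) = sqrt(-14) = I*sqrt(14) ≈ 3.7417*I)
N(s) = I*sqrt(14)
k = -66 (k = -2 - 1*(-8)**2 = -2 - 1*64 = -2 - 64 = -66)
k*(D + N(-3)) = -66*(-157 + I*sqrt(14)) = 10362 - 66*I*sqrt(14)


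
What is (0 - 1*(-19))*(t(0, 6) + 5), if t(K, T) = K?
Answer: 95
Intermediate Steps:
(0 - 1*(-19))*(t(0, 6) + 5) = (0 - 1*(-19))*(0 + 5) = (0 + 19)*5 = 19*5 = 95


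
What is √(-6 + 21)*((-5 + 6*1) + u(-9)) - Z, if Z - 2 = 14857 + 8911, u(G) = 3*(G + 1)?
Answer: -23770 - 23*√15 ≈ -23859.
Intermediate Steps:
u(G) = 3 + 3*G (u(G) = 3*(1 + G) = 3 + 3*G)
Z = 23770 (Z = 2 + (14857 + 8911) = 2 + 23768 = 23770)
√(-6 + 21)*((-5 + 6*1) + u(-9)) - Z = √(-6 + 21)*((-5 + 6*1) + (3 + 3*(-9))) - 1*23770 = √15*((-5 + 6) + (3 - 27)) - 23770 = √15*(1 - 24) - 23770 = √15*(-23) - 23770 = -23*√15 - 23770 = -23770 - 23*√15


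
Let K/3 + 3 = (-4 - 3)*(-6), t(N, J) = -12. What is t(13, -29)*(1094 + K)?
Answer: -14532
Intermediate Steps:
K = 117 (K = -9 + 3*((-4 - 3)*(-6)) = -9 + 3*(-7*(-6)) = -9 + 3*42 = -9 + 126 = 117)
t(13, -29)*(1094 + K) = -12*(1094 + 117) = -12*1211 = -14532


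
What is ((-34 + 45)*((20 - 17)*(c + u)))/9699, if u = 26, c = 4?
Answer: 330/3233 ≈ 0.10207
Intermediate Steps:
((-34 + 45)*((20 - 17)*(c + u)))/9699 = ((-34 + 45)*((20 - 17)*(4 + 26)))/9699 = (11*(3*30))*(1/9699) = (11*90)*(1/9699) = 990*(1/9699) = 330/3233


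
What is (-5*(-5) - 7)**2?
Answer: 324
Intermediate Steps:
(-5*(-5) - 7)**2 = (25 - 7)**2 = 18**2 = 324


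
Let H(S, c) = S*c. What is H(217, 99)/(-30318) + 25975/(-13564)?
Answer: -5800567/2210932 ≈ -2.6236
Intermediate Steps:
H(217, 99)/(-30318) + 25975/(-13564) = (217*99)/(-30318) + 25975/(-13564) = 21483*(-1/30318) + 25975*(-1/13564) = -231/326 - 25975/13564 = -5800567/2210932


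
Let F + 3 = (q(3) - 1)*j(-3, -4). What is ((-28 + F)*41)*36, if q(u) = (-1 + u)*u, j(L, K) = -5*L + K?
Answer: 35424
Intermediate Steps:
j(L, K) = K - 5*L
q(u) = u*(-1 + u)
F = 52 (F = -3 + (3*(-1 + 3) - 1)*(-4 - 5*(-3)) = -3 + (3*2 - 1)*(-4 + 15) = -3 + (6 - 1)*11 = -3 + 5*11 = -3 + 55 = 52)
((-28 + F)*41)*36 = ((-28 + 52)*41)*36 = (24*41)*36 = 984*36 = 35424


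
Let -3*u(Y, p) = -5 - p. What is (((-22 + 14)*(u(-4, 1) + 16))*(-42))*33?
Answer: 199584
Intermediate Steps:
u(Y, p) = 5/3 + p/3 (u(Y, p) = -(-5 - p)/3 = 5/3 + p/3)
(((-22 + 14)*(u(-4, 1) + 16))*(-42))*33 = (((-22 + 14)*((5/3 + (⅓)*1) + 16))*(-42))*33 = (-8*((5/3 + ⅓) + 16)*(-42))*33 = (-8*(2 + 16)*(-42))*33 = (-8*18*(-42))*33 = -144*(-42)*33 = 6048*33 = 199584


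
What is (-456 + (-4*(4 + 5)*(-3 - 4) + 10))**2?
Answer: 37636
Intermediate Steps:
(-456 + (-4*(4 + 5)*(-3 - 4) + 10))**2 = (-456 + (-36*(-7) + 10))**2 = (-456 + (-4*(-63) + 10))**2 = (-456 + (252 + 10))**2 = (-456 + 262)**2 = (-194)**2 = 37636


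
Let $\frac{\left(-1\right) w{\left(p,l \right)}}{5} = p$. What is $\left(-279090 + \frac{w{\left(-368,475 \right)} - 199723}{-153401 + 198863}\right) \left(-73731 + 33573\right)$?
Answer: $\frac{84922038689859}{7577} \approx 1.1208 \cdot 10^{10}$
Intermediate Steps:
$w{\left(p,l \right)} = - 5 p$
$\left(-279090 + \frac{w{\left(-368,475 \right)} - 199723}{-153401 + 198863}\right) \left(-73731 + 33573\right) = \left(-279090 + \frac{\left(-5\right) \left(-368\right) - 199723}{-153401 + 198863}\right) \left(-73731 + 33573\right) = \left(-279090 + \frac{1840 - 199723}{45462}\right) \left(-40158\right) = \left(-279090 - \frac{65961}{15154}\right) \left(-40158\right) = \left(- \frac{4229395821}{15154}\right) \left(-40158\right) = \frac{84922038689859}{7577}$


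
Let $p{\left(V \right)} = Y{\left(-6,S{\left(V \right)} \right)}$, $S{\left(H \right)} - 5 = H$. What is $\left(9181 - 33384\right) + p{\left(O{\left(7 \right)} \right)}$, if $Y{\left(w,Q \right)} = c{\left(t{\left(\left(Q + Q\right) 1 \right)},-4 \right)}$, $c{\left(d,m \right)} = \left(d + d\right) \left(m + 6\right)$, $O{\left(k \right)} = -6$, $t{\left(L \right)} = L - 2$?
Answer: $-24219$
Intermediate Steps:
$t{\left(L \right)} = -2 + L$
$S{\left(H \right)} = 5 + H$
$c{\left(d,m \right)} = 2 d \left(6 + m\right)$
$Y{\left(w,Q \right)} = -8 + 8 Q$ ($Y{\left(w,Q \right)} = 2 \left(-2 + \left(Q + Q\right) 1\right) \left(6 - 4\right) = 2 \left(-2 + 2 Q 1\right) 2 = 2 \left(-2 + 2 Q\right) 2 = -8 + 8 Q$)
$p{\left(V \right)} = 32 + 8 V$ ($p{\left(V \right)} = -8 + 8 \left(5 + V\right) = -8 + \left(40 + 8 V\right) = 32 + 8 V$)
$\left(9181 - 33384\right) + p{\left(O{\left(7 \right)} \right)} = \left(9181 - 33384\right) + \left(32 + 8 \left(-6\right)\right) = -24203 + \left(32 - 48\right) = -24203 - 16 = -24219$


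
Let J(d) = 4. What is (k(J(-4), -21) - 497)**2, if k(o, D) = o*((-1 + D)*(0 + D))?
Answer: 1825201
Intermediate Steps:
k(o, D) = D*o*(-1 + D) (k(o, D) = o*((-1 + D)*D) = o*(D*(-1 + D)) = D*o*(-1 + D))
(k(J(-4), -21) - 497)**2 = (-21*4*(-1 - 21) - 497)**2 = (-21*4*(-22) - 497)**2 = (1848 - 497)**2 = 1351**2 = 1825201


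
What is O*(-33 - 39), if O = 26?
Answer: -1872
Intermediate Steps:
O*(-33 - 39) = 26*(-33 - 39) = 26*(-72) = -1872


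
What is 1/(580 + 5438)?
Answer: 1/6018 ≈ 0.00016617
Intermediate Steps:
1/(580 + 5438) = 1/6018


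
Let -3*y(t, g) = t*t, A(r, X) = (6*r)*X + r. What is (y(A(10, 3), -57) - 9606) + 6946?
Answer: -44080/3 ≈ -14693.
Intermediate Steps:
A(r, X) = r + 6*X*r (A(r, X) = 6*X*r + r = r + 6*X*r)
y(t, g) = -t²/3 (y(t, g) = -t*t/3 = -t²/3)
(y(A(10, 3), -57) - 9606) + 6946 = (-100*(1 + 6*3)²/3 - 9606) + 6946 = (-100*(1 + 18)²/3 - 9606) + 6946 = (-(10*19)²/3 - 9606) + 6946 = (-⅓*190² - 9606) + 6946 = (-⅓*36100 - 9606) + 6946 = (-36100/3 - 9606) + 6946 = -64918/3 + 6946 = -44080/3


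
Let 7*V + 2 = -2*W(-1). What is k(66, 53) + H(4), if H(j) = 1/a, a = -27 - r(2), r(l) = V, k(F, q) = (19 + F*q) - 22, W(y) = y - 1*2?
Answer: 674528/193 ≈ 3495.0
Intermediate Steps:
W(y) = -2 + y (W(y) = y - 2 = -2 + y)
k(F, q) = -3 + F*q
V = 4/7 (V = -2/7 + (-2*(-2 - 1))/7 = -2/7 + (-2*(-3))/7 = -2/7 + (⅐)*6 = -2/7 + 6/7 = 4/7 ≈ 0.57143)
r(l) = 4/7
a = -193/7 (a = -27 - 1*4/7 = -27 - 4/7 = -193/7 ≈ -27.571)
H(j) = -7/193 (H(j) = 1/(-193/7) = -7/193)
k(66, 53) + H(4) = (-3 + 66*53) - 7/193 = (-3 + 3498) - 7/193 = 3495 - 7/193 = 674528/193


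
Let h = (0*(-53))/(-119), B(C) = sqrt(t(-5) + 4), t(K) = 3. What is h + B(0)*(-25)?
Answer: -25*sqrt(7) ≈ -66.144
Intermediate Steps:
B(C) = sqrt(7) (B(C) = sqrt(3 + 4) = sqrt(7))
h = 0 (h = 0*(-1/119) = 0)
h + B(0)*(-25) = 0 + sqrt(7)*(-25) = 0 - 25*sqrt(7) = -25*sqrt(7)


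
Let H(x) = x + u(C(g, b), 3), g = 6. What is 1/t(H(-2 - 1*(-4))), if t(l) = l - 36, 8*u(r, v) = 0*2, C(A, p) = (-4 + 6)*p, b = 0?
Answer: -1/34 ≈ -0.029412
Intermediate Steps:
C(A, p) = 2*p
u(r, v) = 0 (u(r, v) = (0*2)/8 = (1/8)*0 = 0)
H(x) = x (H(x) = x + 0 = x)
t(l) = -36 + l
1/t(H(-2 - 1*(-4))) = 1/(-36 + (-2 - 1*(-4))) = 1/(-36 + (-2 + 4)) = 1/(-36 + 2) = 1/(-34) = -1/34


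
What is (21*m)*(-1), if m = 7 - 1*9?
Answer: 42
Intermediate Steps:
m = -2 (m = 7 - 9 = -2)
(21*m)*(-1) = (21*(-2))*(-1) = -42*(-1) = 42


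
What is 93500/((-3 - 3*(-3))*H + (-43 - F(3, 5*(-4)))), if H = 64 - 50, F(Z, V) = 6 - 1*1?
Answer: 23375/9 ≈ 2597.2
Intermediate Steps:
F(Z, V) = 5 (F(Z, V) = 6 - 1 = 5)
H = 14
93500/((-3 - 3*(-3))*H + (-43 - F(3, 5*(-4)))) = 93500/((-3 - 3*(-3))*14 + (-43 - 1*5)) = 93500/((-3 + 9)*14 + (-43 - 5)) = 93500/(6*14 - 48) = 93500/(84 - 48) = 93500/36 = 93500*(1/36) = 23375/9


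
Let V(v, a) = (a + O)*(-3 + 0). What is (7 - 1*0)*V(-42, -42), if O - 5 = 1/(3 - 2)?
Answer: 756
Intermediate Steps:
O = 6 (O = 5 + 1/(3 - 2) = 5 + 1/1 = 5 + 1 = 6)
V(v, a) = -18 - 3*a (V(v, a) = (a + 6)*(-3 + 0) = (6 + a)*(-3) = -18 - 3*a)
(7 - 1*0)*V(-42, -42) = (7 - 1*0)*(-18 - 3*(-42)) = (7 + 0)*(-18 + 126) = 7*108 = 756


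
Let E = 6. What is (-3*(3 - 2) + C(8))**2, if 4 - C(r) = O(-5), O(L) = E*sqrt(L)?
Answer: (-1 + 6*I*sqrt(5))**2 ≈ -179.0 - 26.833*I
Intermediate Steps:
O(L) = 6*sqrt(L)
C(r) = 4 - 6*I*sqrt(5) (C(r) = 4 - 6*sqrt(-5) = 4 - 6*I*sqrt(5))
(-3*(3 - 2) + C(8))**2 = (-3*(3 - 2) + (4 - 6*I*sqrt(5)))**2 = (-3*1 + (4 - 6*I*sqrt(5)))**2 = (-3 + (4 - 6*I*sqrt(5)))**2 = (1 - 6*I*sqrt(5))**2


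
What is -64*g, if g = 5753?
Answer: -368192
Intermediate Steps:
-64*g = -64*5753 = -368192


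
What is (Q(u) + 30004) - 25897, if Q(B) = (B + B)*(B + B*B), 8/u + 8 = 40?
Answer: 131429/32 ≈ 4107.2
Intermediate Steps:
u = ¼ (u = 8/(-8 + 40) = 8/32 = 8*(1/32) = ¼ ≈ 0.25000)
Q(B) = 2*B*(B + B²) (Q(B) = (2*B)*(B + B²) = 2*B*(B + B²))
(Q(u) + 30004) - 25897 = (2*(¼)²*(1 + ¼) + 30004) - 25897 = (2*(1/16)*(5/4) + 30004) - 25897 = (5/32 + 30004) - 25897 = 960133/32 - 25897 = 131429/32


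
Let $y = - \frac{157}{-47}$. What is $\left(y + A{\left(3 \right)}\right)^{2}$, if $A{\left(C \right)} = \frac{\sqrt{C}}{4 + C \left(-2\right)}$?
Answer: $\frac{105223}{8836} - \frac{157 \sqrt{3}}{47} \approx 6.1227$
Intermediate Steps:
$y = \frac{157}{47}$ ($y = \left(-157\right) \left(- \frac{1}{47}\right) = \frac{157}{47} \approx 3.3404$)
$A{\left(C \right)} = \frac{\sqrt{C}}{4 - 2 C}$
$\left(y + A{\left(3 \right)}\right)^{2} = \left(\frac{157}{47} - \frac{\sqrt{3}}{-4 + 2 \cdot 3}\right)^{2} = \left(\frac{157}{47} - \frac{\sqrt{3}}{-4 + 6}\right)^{2} = \left(\frac{157}{47} - \frac{\sqrt{3}}{2}\right)^{2}$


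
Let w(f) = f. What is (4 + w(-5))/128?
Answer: -1/128 ≈ -0.0078125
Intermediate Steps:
(4 + w(-5))/128 = (4 - 5)/128 = (1/128)*(-1) = -1/128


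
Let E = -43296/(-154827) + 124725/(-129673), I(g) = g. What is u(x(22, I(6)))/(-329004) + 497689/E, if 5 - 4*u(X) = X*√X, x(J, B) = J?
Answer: -4383229536133184270513/6008260242192624 + 11*√22/658008 ≈ -7.2953e+5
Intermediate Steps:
u(X) = 5/4 - X^(3/2)/4 (u(X) = 5/4 - X*√X/4 = 5/4 - X^(3/2)/4)
E = -4565491789/6692293857 (E = -43296*(-1/154827) + 124725*(-1/129673) = 14432/51609 - 124725/129673 = -4565491789/6692293857 ≈ -0.68220)
u(x(22, I(6)))/(-329004) + 497689/E = (5/4 - 11*√22/2)/(-329004) + 497689/(-4565491789/6692293857) = (5/4 - 11*√22/2)*(-1/329004) + 497689*(-6692293857/4565491789) = (5/4 - 11*√22/2)*(-1/329004) - 3330681037396473/4565491789 = (-5/1316016 + 11*√22/658008) - 3330681037396473/4565491789 = -4383229536133184270513/6008260242192624 + 11*√22/658008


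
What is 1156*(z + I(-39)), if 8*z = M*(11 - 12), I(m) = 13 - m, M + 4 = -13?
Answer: 125137/2 ≈ 62569.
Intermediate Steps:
M = -17 (M = -4 - 13 = -17)
z = 17/8 (z = (-17*(11 - 12))/8 = (-17*(-1))/8 = (1/8)*17 = 17/8 ≈ 2.1250)
1156*(z + I(-39)) = 1156*(17/8 + (13 - 1*(-39))) = 1156*(17/8 + (13 + 39)) = 1156*(17/8 + 52) = 1156*(433/8) = 125137/2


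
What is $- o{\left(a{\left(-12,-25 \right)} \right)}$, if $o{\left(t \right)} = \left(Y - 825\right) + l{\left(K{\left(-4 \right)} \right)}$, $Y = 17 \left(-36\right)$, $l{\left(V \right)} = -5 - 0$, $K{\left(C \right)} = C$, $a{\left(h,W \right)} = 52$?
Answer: $1442$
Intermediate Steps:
$l{\left(V \right)} = -5$ ($l{\left(V \right)} = -5 + 0 = -5$)
$Y = -612$
$o{\left(t \right)} = -1442$ ($o{\left(t \right)} = \left(-612 - 825\right) - 5 = -1437 - 5 = -1442$)
$- o{\left(a{\left(-12,-25 \right)} \right)} = \left(-1\right) \left(-1442\right) = 1442$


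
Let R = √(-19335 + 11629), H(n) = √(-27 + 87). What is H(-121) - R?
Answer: 2*√15 - I*√7706 ≈ 7.746 - 87.784*I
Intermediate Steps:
H(n) = 2*√15 (H(n) = √60 = 2*√15)
R = I*√7706 (R = √(-7706) = I*√7706 ≈ 87.784*I)
H(-121) - R = 2*√15 - I*√7706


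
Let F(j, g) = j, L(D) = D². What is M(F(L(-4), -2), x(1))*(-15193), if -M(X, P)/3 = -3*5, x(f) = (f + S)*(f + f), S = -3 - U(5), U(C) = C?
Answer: -683685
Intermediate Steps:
S = -8 (S = -3 - 1*5 = -3 - 5 = -8)
x(f) = 2*f*(-8 + f) (x(f) = (f - 8)*(f + f) = (-8 + f)*(2*f) = 2*f*(-8 + f))
M(X, P) = 45 (M(X, P) = -(-9)*5 = -3*(-15) = 45)
M(F(L(-4), -2), x(1))*(-15193) = 45*(-15193) = -683685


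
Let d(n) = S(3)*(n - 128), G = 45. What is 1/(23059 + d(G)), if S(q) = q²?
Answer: 1/22312 ≈ 4.4819e-5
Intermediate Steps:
d(n) = -1152 + 9*n (d(n) = 3²*(n - 128) = 9*(-128 + n) = -1152 + 9*n)
1/(23059 + d(G)) = 1/(23059 + (-1152 + 9*45)) = 1/(23059 + (-1152 + 405)) = 1/(23059 - 747) = 1/22312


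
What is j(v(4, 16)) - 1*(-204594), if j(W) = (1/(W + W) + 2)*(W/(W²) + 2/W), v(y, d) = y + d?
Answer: 163675443/800 ≈ 2.0459e+5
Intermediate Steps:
v(y, d) = d + y
j(W) = 3*(2 + 1/(2*W))/W (j(W) = (1/(2*W) + 2)*(W/W² + 2/W) = (1/(2*W) + 2)*(1/W + 2/W) = (2 + 1/(2*W))*(3/W) = 3*(2 + 1/(2*W))/W)
j(v(4, 16)) - 1*(-204594) = 3*(1 + 4*(16 + 4))/(2*(16 + 4)²) - 1*(-204594) = (3/2)*(1 + 4*20)/20² + 204594 = (3/2)*(1/400)*(1 + 80) + 204594 = (3/2)*(1/400)*81 + 204594 = 243/800 + 204594 = 163675443/800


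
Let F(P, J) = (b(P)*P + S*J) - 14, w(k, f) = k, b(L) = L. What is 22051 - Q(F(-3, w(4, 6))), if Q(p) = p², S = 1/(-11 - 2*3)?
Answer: 6364818/289 ≈ 22024.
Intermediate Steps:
S = -1/17 (S = 1/(-11 - 6) = 1/(-17) = -1/17 ≈ -0.058824)
F(P, J) = -14 + P² - J/17 (F(P, J) = (P*P - J/17) - 14 = (P² - J/17) - 14 = -14 + P² - J/17)
22051 - Q(F(-3, w(4, 6))) = 22051 - (-14 + (-3)² - 1/17*4)² = 22051 - (-14 + 9 - 4/17)² = 22051 - (-89/17)² = 22051 - 1*7921/289 = 22051 - 7921/289 = 6364818/289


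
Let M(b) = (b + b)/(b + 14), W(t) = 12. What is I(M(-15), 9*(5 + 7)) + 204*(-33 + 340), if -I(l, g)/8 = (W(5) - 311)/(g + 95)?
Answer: 12715876/203 ≈ 62640.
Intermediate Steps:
M(b) = 2*b/(14 + b) (M(b) = (2*b)/(14 + b) = 2*b/(14 + b))
I(l, g) = 2392/(95 + g) (I(l, g) = -8*(12 - 311)/(g + 95) = -(-2392)/(95 + g) = 2392/(95 + g))
I(M(-15), 9*(5 + 7)) + 204*(-33 + 340) = 2392/(95 + 9*(5 + 7)) + 204*(-33 + 340) = 2392/(95 + 9*12) + 204*307 = 2392/(95 + 108) + 62628 = 2392/203 + 62628 = 12715876/203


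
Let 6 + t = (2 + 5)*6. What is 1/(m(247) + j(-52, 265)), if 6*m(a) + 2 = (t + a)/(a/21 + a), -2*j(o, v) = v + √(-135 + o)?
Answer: -141010832820/18754931975173 + 531510408*I*√187/18754931975173 ≈ -0.0075186 + 0.00038754*I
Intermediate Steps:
j(o, v) = -v/2 - √(-135 + o)/2 (j(o, v) = -(v + √(-135 + o))/2 = -v/2 - √(-135 + o)/2)
t = 36 (t = -6 + (2 + 5)*6 = -6 + 7*6 = -6 + 42 = 36)
m(a) = -⅓ + 7*(36 + a)/(44*a) (m(a) = -⅓ + ((36 + a)/(a/21 + a))/6 = -⅓ + ((36 + a)/((22*a/21)))/6 = -⅓ + ((36 + a)*(21/(22*a)))/6 = -⅓ + (21*(36 + a)/(22*a))/6 = -⅓ + 7*(36 + a)/(44*a))
1/(m(247) + j(-52, 265)) = 1/((1/132)*(756 - 23*247)/247 + (-½*265 - √(-135 - 52)/2)) = 1/((1/132)*(1/247)*(756 - 5681) + (-265/2 - I*√187/2)) = 1/((1/132)*(1/247)*(-4925) + (-265/2 - I*√187/2)) = 1/(-4925/32604 + (-265/2 - I*√187/2)) = 1/(-4324955/32604 - I*√187/2)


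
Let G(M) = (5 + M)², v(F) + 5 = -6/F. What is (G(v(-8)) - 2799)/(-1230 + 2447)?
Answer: -44775/19472 ≈ -2.2995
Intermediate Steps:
v(F) = -5 - 6/F
(G(v(-8)) - 2799)/(-1230 + 2447) = ((5 + (-5 - 6/(-8)))² - 2799)/(-1230 + 2447) = ((5 + (-5 - 6*(-⅛)))² - 2799)/1217 = ((5 + (-5 + ¾))² - 2799)*(1/1217) = ((5 - 17/4)² - 2799)*(1/1217) = ((¾)² - 2799)*(1/1217) = (9/16 - 2799)*(1/1217) = -44775/16*1/1217 = -44775/19472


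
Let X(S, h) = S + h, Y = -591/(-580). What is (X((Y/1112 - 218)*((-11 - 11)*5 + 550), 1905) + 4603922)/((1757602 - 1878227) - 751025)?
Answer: -72717746969/14054484600 ≈ -5.1740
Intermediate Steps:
Y = 591/580 (Y = -591*(-1/580) = 591/580 ≈ 1.0190)
(X((Y/1112 - 218)*((-11 - 11)*5 + 550), 1905) + 4603922)/((1757602 - 1878227) - 751025) = ((((591/580)/1112 - 218)*((-11 - 11)*5 + 550) + 1905) + 4603922)/((1757602 - 1878227) - 751025) = ((((591/580)*(1/1112) - 218)*(-22*5 + 550) + 1905) + 4603922)/(-120625 - 751025) = (((591/644960 - 218)*(-110 + 550) + 1905) + 4603922)/(-871650) = ((-140600689/644960*440 + 1905) + 4603922)*(-1/871650) = ((-1546607579/16124 + 1905) + 4603922)*(-1/871650) = (-1515891359/16124 + 4603922)*(-1/871650) = (72717746969/16124)*(-1/871650) = -72717746969/14054484600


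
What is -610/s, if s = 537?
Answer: -610/537 ≈ -1.1359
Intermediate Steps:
-610/s = -610/537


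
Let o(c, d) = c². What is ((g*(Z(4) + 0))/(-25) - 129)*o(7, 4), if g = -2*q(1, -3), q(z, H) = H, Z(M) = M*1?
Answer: -159201/25 ≈ -6368.0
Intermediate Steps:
Z(M) = M
g = 6 (g = -2*(-3) = 6)
((g*(Z(4) + 0))/(-25) - 129)*o(7, 4) = ((6*(4 + 0))/(-25) - 129)*7² = ((6*4)*(-1/25) - 129)*49 = (24*(-1/25) - 129)*49 = (-24/25 - 129)*49 = -3249/25*49 = -159201/25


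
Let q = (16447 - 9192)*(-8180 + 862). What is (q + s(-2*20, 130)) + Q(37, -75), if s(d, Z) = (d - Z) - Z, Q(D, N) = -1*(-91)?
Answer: -53092299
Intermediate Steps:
Q(D, N) = 91
s(d, Z) = d - 2*Z
q = -53092090 (q = 7255*(-7318) = -53092090)
(q + s(-2*20, 130)) + Q(37, -75) = (-53092090 + (-2*20 - 2*130)) + 91 = (-53092090 + (-40 - 260)) + 91 = (-53092090 - 300) + 91 = -53092390 + 91 = -53092299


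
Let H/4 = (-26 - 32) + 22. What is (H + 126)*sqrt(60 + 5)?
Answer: -18*sqrt(65) ≈ -145.12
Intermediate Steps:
H = -144 (H = 4*((-26 - 32) + 22) = 4*(-58 + 22) = 4*(-36) = -144)
(H + 126)*sqrt(60 + 5) = (-144 + 126)*sqrt(60 + 5) = -18*sqrt(65)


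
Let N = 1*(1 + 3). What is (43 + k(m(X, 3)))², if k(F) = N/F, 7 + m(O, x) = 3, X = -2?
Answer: 1764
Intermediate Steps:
m(O, x) = -4 (m(O, x) = -7 + 3 = -4)
N = 4 (N = 1*4 = 4)
k(F) = 4/F
(43 + k(m(X, 3)))² = (43 + 4/(-4))² = (43 + 4*(-¼))² = (43 - 1)² = 42² = 1764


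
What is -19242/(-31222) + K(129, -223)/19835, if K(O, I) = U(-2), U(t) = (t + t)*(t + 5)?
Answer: 190645203/309644185 ≈ 0.61569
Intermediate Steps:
U(t) = 2*t*(5 + t) (U(t) = (2*t)*(5 + t) = 2*t*(5 + t))
K(O, I) = -12 (K(O, I) = 2*(-2)*(5 - 2) = 2*(-2)*3 = -12)
-19242/(-31222) + K(129, -223)/19835 = -19242/(-31222) - 12/19835 = -19242*(-1/31222) - 12*1/19835 = 9621/15611 - 12/19835 = 190645203/309644185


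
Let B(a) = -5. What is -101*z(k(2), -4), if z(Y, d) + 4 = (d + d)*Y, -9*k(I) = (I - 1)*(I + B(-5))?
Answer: 2020/3 ≈ 673.33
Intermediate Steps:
k(I) = -(-1 + I)*(-5 + I)/9 (k(I) = -(I - 1)*(I - 5)/9 = -(-1 + I)*(-5 + I)/9)
z(Y, d) = -4 + 2*Y*d (z(Y, d) = -4 + (d + d)*Y = -4 + (2*d)*Y = -4 + 2*Y*d)
-101*z(k(2), -4) = -101*(-4 + 2*(-5/9 - 1/9*2**2 + (2/3)*2)*(-4)) = -101*(-4 + 2*(-5/9 - 1/9*4 + 4/3)*(-4)) = -101*(-4 + 2*(-5/9 - 4/9 + 4/3)*(-4)) = -101*(-4 + 2*(1/3)*(-4)) = -101*(-4 - 8/3) = -101*(-20/3) = 2020/3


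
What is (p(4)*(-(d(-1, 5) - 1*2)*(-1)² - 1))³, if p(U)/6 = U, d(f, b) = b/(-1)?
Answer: 2985984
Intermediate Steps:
d(f, b) = -b (d(f, b) = b*(-1) = -b)
p(U) = 6*U
(p(4)*(-(d(-1, 5) - 1*2)*(-1)² - 1))³ = ((6*4)*(-(-1*5 - 1*2)*(-1)² - 1))³ = (24*(-(-5 - 2) - 1))³ = (24*(-(-7) - 1))³ = (24*(-1*(-7) - 1))³ = (24*(7 - 1))³ = (24*6)³ = 144³ = 2985984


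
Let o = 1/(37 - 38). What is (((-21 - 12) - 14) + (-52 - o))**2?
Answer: 9604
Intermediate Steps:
o = -1 (o = 1/(-1) = -1)
(((-21 - 12) - 14) + (-52 - o))**2 = (((-21 - 12) - 14) + (-52 - 1*(-1)))**2 = ((-33 - 14) + (-52 + 1))**2 = (-47 - 51)**2 = (-98)**2 = 9604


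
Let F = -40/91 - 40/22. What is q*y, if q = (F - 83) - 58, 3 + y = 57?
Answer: -7743654/1001 ≈ -7735.9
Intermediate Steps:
y = 54 (y = -3 + 57 = 54)
F = -2260/1001 (F = -40*1/91 - 40*1/22 = -40/91 - 20/11 = -2260/1001 ≈ -2.2577)
q = -143401/1001 (q = (-2260/1001 - 83) - 58 = -85343/1001 - 58 = -143401/1001 ≈ -143.26)
q*y = -143401/1001*54 = -7743654/1001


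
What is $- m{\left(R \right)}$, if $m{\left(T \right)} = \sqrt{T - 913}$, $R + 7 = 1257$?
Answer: $- \sqrt{337} \approx -18.358$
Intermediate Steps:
$R = 1250$ ($R = -7 + 1257 = 1250$)
$m{\left(T \right)} = \sqrt{-913 + T}$
$- m{\left(R \right)} = - \sqrt{-913 + 1250} = - \sqrt{337}$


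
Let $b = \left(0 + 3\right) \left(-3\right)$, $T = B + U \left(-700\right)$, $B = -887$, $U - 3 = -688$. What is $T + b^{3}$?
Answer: $477884$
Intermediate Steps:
$U = -685$ ($U = 3 - 688 = -685$)
$T = 478613$ ($T = -887 - -479500 = -887 + 479500 = 478613$)
$b = -9$ ($b = 3 \left(-3\right) = -9$)
$T + b^{3} = 478613 + \left(-9\right)^{3} = 478613 - 729 = 477884$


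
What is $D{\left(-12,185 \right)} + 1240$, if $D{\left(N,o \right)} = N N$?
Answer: $1384$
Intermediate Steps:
$D{\left(N,o \right)} = N^{2}$
$D{\left(-12,185 \right)} + 1240 = \left(-12\right)^{2} + 1240 = 144 + 1240 = 1384$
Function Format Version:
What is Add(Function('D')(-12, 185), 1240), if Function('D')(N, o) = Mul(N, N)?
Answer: 1384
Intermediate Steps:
Function('D')(N, o) = Pow(N, 2)
Add(Function('D')(-12, 185), 1240) = Add(Pow(-12, 2), 1240) = Add(144, 1240) = 1384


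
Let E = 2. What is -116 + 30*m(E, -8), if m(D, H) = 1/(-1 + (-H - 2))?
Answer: -110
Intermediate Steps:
m(D, H) = 1/(-3 - H) (m(D, H) = 1/(-1 + (-2 - H)) = 1/(-3 - H))
-116 + 30*m(E, -8) = -116 + 30*(-1/(3 - 8)) = -116 + 30*(-1/(-5)) = -116 + 30*(-1*(-⅕)) = -116 + 30*(⅕) = -116 + 6 = -110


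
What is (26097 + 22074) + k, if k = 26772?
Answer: 74943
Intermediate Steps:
(26097 + 22074) + k = (26097 + 22074) + 26772 = 48171 + 26772 = 74943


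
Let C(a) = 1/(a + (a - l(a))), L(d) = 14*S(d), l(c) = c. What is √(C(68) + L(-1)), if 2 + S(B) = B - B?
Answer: I*√32351/34 ≈ 5.2901*I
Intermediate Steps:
S(B) = -2 (S(B) = -2 + (B - B) = -2 + 0 = -2)
L(d) = -28 (L(d) = 14*(-2) = -28)
C(a) = 1/a (C(a) = 1/(a + (a - a)) = 1/(a + 0) = 1/a)
√(C(68) + L(-1)) = √(1/68 - 28) = √(-1903/68) = I*√32351/34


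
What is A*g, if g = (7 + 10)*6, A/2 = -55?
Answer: -11220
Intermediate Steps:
A = -110 (A = 2*(-55) = -110)
g = 102 (g = 17*6 = 102)
A*g = -110*102 = -11220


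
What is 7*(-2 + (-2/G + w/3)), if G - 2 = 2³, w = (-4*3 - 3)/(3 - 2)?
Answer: -252/5 ≈ -50.400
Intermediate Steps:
w = -15 (w = (-12 - 3)/1 = -15*1 = -15)
G = 10 (G = 2 + 2³ = 2 + 8 = 10)
7*(-2 + (-2/G + w/3)) = 7*(-2 + (-2/10 - 15/3)) = 7*(-2 + (-2*⅒ - 15*⅓)) = 7*(-2 + (-⅕ - 5)) = 7*(-2 - 26/5) = 7*(-36/5) = -252/5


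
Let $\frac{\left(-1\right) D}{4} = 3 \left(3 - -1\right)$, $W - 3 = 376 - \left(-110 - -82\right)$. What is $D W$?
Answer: $-19536$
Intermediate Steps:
$W = 407$ ($W = 3 + \left(376 - \left(-110 - -82\right)\right) = 3 + \left(376 - \left(-110 + 82\right)\right) = 3 + \left(376 - -28\right) = 3 + \left(376 + 28\right) = 3 + 404 = 407$)
$D = -48$ ($D = - 4 \cdot 3 \left(3 - -1\right) = - 4 \cdot 3 \left(3 + 1\right) = - 4 \cdot 3 \cdot 4 = \left(-4\right) 12 = -48$)
$D W = \left(-48\right) 407 = -19536$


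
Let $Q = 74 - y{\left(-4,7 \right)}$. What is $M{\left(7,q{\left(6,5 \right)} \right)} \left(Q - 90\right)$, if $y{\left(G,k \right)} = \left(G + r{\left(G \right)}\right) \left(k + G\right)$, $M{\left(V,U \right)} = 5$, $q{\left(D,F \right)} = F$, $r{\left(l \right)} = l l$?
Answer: $-260$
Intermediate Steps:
$r{\left(l \right)} = l^{2}$
$y{\left(G,k \right)} = \left(G + k\right) \left(G + G^{2}\right)$ ($y{\left(G,k \right)} = \left(G + G^{2}\right) \left(k + G\right) = \left(G + G^{2}\right) \left(G + k\right) = \left(G + k\right) \left(G + G^{2}\right)$)
$Q = 38$ ($Q = 74 - - 4 \left(-4 + 7 + \left(-4\right)^{2} - 28\right) = 74 - - 4 \left(-4 + 7 + 16 - 28\right) = 74 - \left(-4\right) \left(-9\right) = 74 - 36 = 38$)
$M{\left(7,q{\left(6,5 \right)} \right)} \left(Q - 90\right) = 5 \left(38 - 90\right) = 5 \left(-52\right) = -260$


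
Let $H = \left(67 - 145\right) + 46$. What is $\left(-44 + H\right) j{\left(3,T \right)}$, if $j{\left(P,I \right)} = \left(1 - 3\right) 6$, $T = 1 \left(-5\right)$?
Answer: $912$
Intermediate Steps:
$H = -32$ ($H = -78 + 46 = -32$)
$T = -5$
$j{\left(P,I \right)} = -12$ ($j{\left(P,I \right)} = \left(-2\right) 6 = -12$)
$\left(-44 + H\right) j{\left(3,T \right)} = \left(-44 - 32\right) \left(-12\right) = \left(-76\right) \left(-12\right) = 912$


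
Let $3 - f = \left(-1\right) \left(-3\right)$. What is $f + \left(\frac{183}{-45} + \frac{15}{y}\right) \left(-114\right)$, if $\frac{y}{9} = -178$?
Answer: $\frac{206777}{445} \approx 464.67$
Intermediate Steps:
$y = -1602$ ($y = 9 \left(-178\right) = -1602$)
$f = 0$ ($f = 3 - \left(-1\right) \left(-3\right) = 3 - 3 = 0$)
$f + \left(\frac{183}{-45} + \frac{15}{y}\right) \left(-114\right) = 0 + \left(\frac{183}{-45} + \frac{15}{-1602}\right) \left(-114\right) = 0 + \left(183 \left(- \frac{1}{45}\right) + 15 \left(- \frac{1}{1602}\right)\right) \left(-114\right) = 0 + \left(- \frac{61}{15} - \frac{5}{534}\right) \left(-114\right) = 0 - - \frac{206777}{445} = 0 + \frac{206777}{445} = \frac{206777}{445}$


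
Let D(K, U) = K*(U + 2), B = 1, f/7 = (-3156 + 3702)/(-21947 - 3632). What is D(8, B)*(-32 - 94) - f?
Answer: -77347074/25579 ≈ -3023.9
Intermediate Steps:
f = -3822/25579 (f = 7*((-3156 + 3702)/(-21947 - 3632)) = 7*(546/(-25579)) = 7*(546*(-1/25579)) = 7*(-546/25579) = -3822/25579 ≈ -0.14942)
D(K, U) = K*(2 + U)
D(8, B)*(-32 - 94) - f = (8*(2 + 1))*(-32 - 94) - 1*(-3822/25579) = (8*3)*(-126) + 3822/25579 = 24*(-126) + 3822/25579 = -3024 + 3822/25579 = -77347074/25579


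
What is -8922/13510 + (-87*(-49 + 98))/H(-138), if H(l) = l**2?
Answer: -37917283/42880740 ≈ -0.88425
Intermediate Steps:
-8922/13510 + (-87*(-49 + 98))/H(-138) = -8922/13510 + (-87*(-49 + 98))/((-138)**2) = -8922*1/13510 - 87*49/19044 = -4461/6755 - 4263*1/19044 = -4461/6755 - 1421/6348 = -37917283/42880740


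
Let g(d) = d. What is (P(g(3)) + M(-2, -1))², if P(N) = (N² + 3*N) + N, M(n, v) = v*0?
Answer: 441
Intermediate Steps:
M(n, v) = 0
P(N) = N² + 4*N
(P(g(3)) + M(-2, -1))² = (3*(4 + 3) + 0)² = (3*7 + 0)² = (21 + 0)² = 21² = 441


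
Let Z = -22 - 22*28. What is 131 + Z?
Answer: -507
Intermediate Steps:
Z = -638 (Z = -22 - 616 = -638)
131 + Z = 131 - 638 = -507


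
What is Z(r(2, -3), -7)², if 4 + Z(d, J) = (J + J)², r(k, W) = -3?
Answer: 36864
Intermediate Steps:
Z(d, J) = -4 + 4*J² (Z(d, J) = -4 + (J + J)² = -4 + (2*J)² = -4 + 4*J²)
Z(r(2, -3), -7)² = (-4 + 4*(-7)²)² = (-4 + 4*49)² = (-4 + 196)² = 192² = 36864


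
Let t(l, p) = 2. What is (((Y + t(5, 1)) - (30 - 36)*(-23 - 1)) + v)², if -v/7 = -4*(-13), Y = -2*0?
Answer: 256036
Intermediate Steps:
Y = 0
v = -364 (v = -(-28)*(-13) = -7*52 = -364)
(((Y + t(5, 1)) - (30 - 36)*(-23 - 1)) + v)² = (((0 + 2) - (30 - 36)*(-23 - 1)) - 364)² = ((2 - (-6)*(-24)) - 364)² = ((2 - 1*144) - 364)² = ((2 - 144) - 364)² = (-142 - 364)² = (-506)² = 256036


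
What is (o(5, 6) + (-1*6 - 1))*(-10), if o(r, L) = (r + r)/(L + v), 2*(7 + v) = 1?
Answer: 270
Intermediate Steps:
v = -13/2 (v = -7 + (½)*1 = -7 + ½ = -13/2 ≈ -6.5000)
o(r, L) = 2*r/(-13/2 + L) (o(r, L) = (r + r)/(L - 13/2) = (2*r)/(-13/2 + L) = 2*r/(-13/2 + L))
(o(5, 6) + (-1*6 - 1))*(-10) = (4*5/(-13 + 2*6) + (-1*6 - 1))*(-10) = (4*5/(-13 + 12) + (-6 - 1))*(-10) = (4*5/(-1) - 7)*(-10) = (4*5*(-1) - 7)*(-10) = (-20 - 7)*(-10) = -27*(-10) = 270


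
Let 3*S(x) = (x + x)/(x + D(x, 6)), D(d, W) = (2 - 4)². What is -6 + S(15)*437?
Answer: 224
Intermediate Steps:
D(d, W) = 4 (D(d, W) = (-2)² = 4)
S(x) = 2*x/(3*(4 + x)) (S(x) = ((x + x)/(x + 4))/3 = ((2*x)/(4 + x))/3 = (2*x/(4 + x))/3 = 2*x/(3*(4 + x)))
-6 + S(15)*437 = -6 + ((⅔)*15/(4 + 15))*437 = -6 + ((⅔)*15/19)*437 = -6 + ((⅔)*15*(1/19))*437 = -6 + (10/19)*437 = -6 + 230 = 224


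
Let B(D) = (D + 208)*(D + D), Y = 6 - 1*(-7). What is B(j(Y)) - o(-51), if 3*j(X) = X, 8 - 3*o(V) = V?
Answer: 16385/9 ≈ 1820.6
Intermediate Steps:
o(V) = 8/3 - V/3
Y = 13 (Y = 6 + 7 = 13)
j(X) = X/3
B(D) = 2*D*(208 + D) (B(D) = (208 + D)*(2*D) = 2*D*(208 + D))
B(j(Y)) - o(-51) = 2*((⅓)*13)*(208 + (⅓)*13) - (8/3 - ⅓*(-51)) = 2*(13/3)*(208 + 13/3) - (8/3 + 17) = 2*(13/3)*(637/3) - 1*59/3 = 16562/9 - 59/3 = 16385/9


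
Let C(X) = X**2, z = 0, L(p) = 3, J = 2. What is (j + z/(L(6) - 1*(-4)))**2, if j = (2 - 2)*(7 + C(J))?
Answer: 0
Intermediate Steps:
j = 0 (j = (2 - 2)*(7 + 2**2) = 0*(7 + 4) = 0*11 = 0)
(j + z/(L(6) - 1*(-4)))**2 = (0 + 0/(3 - 1*(-4)))**2 = (0 + 0/(3 + 4))**2 = (0 + 0/7)**2 = (0 + 0*(1/7))**2 = (0 + 0)**2 = 0**2 = 0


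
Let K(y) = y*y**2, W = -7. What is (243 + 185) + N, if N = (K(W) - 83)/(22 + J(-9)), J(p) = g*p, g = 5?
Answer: 10270/23 ≈ 446.52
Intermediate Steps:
K(y) = y**3
J(p) = 5*p
N = 426/23 (N = ((-7)**3 - 83)/(22 + 5*(-9)) = (-343 - 83)/(22 - 45) = -426/(-23) = -426*(-1/23) = 426/23 ≈ 18.522)
(243 + 185) + N = (243 + 185) + 426/23 = 428 + 426/23 = 10270/23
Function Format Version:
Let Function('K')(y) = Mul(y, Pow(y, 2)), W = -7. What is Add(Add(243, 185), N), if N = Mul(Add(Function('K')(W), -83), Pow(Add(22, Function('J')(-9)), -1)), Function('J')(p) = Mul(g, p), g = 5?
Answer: Rational(10270, 23) ≈ 446.52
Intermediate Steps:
Function('K')(y) = Pow(y, 3)
Function('J')(p) = Mul(5, p)
N = Rational(426, 23) (N = Mul(Add(Pow(-7, 3), -83), Pow(Add(22, Mul(5, -9)), -1)) = Mul(Add(-343, -83), Pow(Add(22, -45), -1)) = Mul(-426, Pow(-23, -1)) = Mul(-426, Rational(-1, 23)) = Rational(426, 23) ≈ 18.522)
Add(Add(243, 185), N) = Add(Add(243, 185), Rational(426, 23)) = Add(428, Rational(426, 23)) = Rational(10270, 23)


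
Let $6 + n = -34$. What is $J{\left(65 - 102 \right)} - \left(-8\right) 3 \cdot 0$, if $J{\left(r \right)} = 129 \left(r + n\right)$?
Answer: $-9933$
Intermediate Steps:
$n = -40$ ($n = -6 - 34 = -40$)
$J{\left(r \right)} = -5160 + 129 r$ ($J{\left(r \right)} = 129 \left(r - 40\right) = 129 \left(-40 + r\right) = -5160 + 129 r$)
$J{\left(65 - 102 \right)} - \left(-8\right) 3 \cdot 0 = \left(-5160 + 129 \left(65 - 102\right)\right) - \left(-8\right) 3 \cdot 0 = \left(-5160 + 129 \left(65 - 102\right)\right) - \left(-24\right) 0 = \left(-5160 + 129 \left(-37\right)\right) - 0 = \left(-5160 - 4773\right) + 0 = -9933 + 0 = -9933$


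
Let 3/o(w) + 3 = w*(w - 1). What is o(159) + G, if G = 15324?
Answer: 128307853/8373 ≈ 15324.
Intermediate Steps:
o(w) = 3/(-3 + w*(-1 + w)) (o(w) = 3/(-3 + w*(w - 1)) = 3/(-3 + w*(-1 + w)))
o(159) + G = 3/(-3 + 159² - 1*159) + 15324 = 3/(-3 + 25281 - 159) + 15324 = 3/25119 + 15324 = 3*(1/25119) + 15324 = 1/8373 + 15324 = 128307853/8373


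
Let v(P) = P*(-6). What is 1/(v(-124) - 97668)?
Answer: -1/96924 ≈ -1.0317e-5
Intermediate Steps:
v(P) = -6*P
1/(v(-124) - 97668) = 1/(-6*(-124) - 97668) = 1/(744 - 97668) = 1/(-96924) = -1/96924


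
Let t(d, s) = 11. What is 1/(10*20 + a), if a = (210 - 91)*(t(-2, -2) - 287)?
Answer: -1/32644 ≈ -3.0634e-5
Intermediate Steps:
a = -32844 (a = (210 - 91)*(11 - 287) = 119*(-276) = -32844)
1/(10*20 + a) = 1/(10*20 - 32844) = 1/(200 - 32844) = 1/(-32644) = -1/32644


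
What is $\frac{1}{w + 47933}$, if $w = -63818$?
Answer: $- \frac{1}{15885} \approx -6.2953 \cdot 10^{-5}$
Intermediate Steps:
$\frac{1}{w + 47933} = \frac{1}{-63818 + 47933} = \frac{1}{-15885} = - \frac{1}{15885}$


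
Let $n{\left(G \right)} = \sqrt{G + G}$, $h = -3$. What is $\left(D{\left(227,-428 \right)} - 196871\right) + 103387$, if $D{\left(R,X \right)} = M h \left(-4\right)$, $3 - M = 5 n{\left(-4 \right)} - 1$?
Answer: $-93436 - 120 i \sqrt{2} \approx -93436.0 - 169.71 i$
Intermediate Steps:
$n{\left(G \right)} = \sqrt{2} \sqrt{G}$ ($n{\left(G \right)} = \sqrt{2 G} = \sqrt{2} \sqrt{G}$)
$M = 4 - 10 i \sqrt{2}$ ($M = 3 - \left(5 \sqrt{2} \sqrt{-4} - 1\right) = 3 - \left(5 \sqrt{2} \cdot 2 i - 1\right) = 3 - \left(5 \cdot 2 i \sqrt{2} - 1\right) = 3 - \left(10 i \sqrt{2} - 1\right) = 3 - \left(-1 + 10 i \sqrt{2}\right) = 3 + \left(1 - 10 i \sqrt{2}\right) = 4 - 10 i \sqrt{2} \approx 4.0 - 14.142 i$)
$D{\left(R,X \right)} = 48 - 120 i \sqrt{2}$ ($D{\left(R,X \right)} = \left(4 - 10 i \sqrt{2}\right) \left(-3\right) \left(-4\right) = \left(-12 + 30 i \sqrt{2}\right) \left(-4\right) = 48 - 120 i \sqrt{2}$)
$\left(D{\left(227,-428 \right)} - 196871\right) + 103387 = \left(\left(48 - 120 i \sqrt{2}\right) - 196871\right) + 103387 = \left(-196823 - 120 i \sqrt{2}\right) + 103387 = -93436 - 120 i \sqrt{2}$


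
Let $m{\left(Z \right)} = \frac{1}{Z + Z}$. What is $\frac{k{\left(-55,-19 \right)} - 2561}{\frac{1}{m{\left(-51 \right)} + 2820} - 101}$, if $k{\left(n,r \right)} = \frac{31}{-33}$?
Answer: $\frac{2210741056}{87154311} \approx 25.366$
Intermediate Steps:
$m{\left(Z \right)} = \frac{1}{2 Z}$
$k{\left(n,r \right)} = - \frac{31}{33}$ ($k{\left(n,r \right)} = 31 \left(- \frac{1}{33}\right) = - \frac{31}{33}$)
$\frac{k{\left(-55,-19 \right)} - 2561}{\frac{1}{m{\left(-51 \right)} + 2820} - 101} = \frac{- \frac{31}{33} - 2561}{\frac{1}{\frac{1}{2 \left(-51\right)} + 2820} - 101} = - \frac{84544}{33 \left(\frac{1}{\frac{1}{2} \left(- \frac{1}{51}\right) + 2820} - 101\right)} = - \frac{84544}{33 \left(\frac{1}{- \frac{1}{102} + 2820} - 101\right)} = - \frac{84544}{33 \left(\frac{1}{\frac{287639}{102}} - 101\right)} = - \frac{84544}{33 \left(\frac{102}{287639} - 101\right)} = - \frac{84544}{33 \left(- \frac{29051437}{287639}\right)} = \left(- \frac{84544}{33}\right) \left(- \frac{287639}{29051437}\right) = \frac{2210741056}{87154311}$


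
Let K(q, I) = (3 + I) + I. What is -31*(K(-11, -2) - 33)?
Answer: 1054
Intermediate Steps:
K(q, I) = 3 + 2*I
-31*(K(-11, -2) - 33) = -31*((3 + 2*(-2)) - 33) = -31*((3 - 4) - 33) = -31*(-1 - 33) = -31*(-34) = 1054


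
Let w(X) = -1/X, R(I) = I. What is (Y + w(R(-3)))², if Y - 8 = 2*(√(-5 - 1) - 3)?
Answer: -167/9 + 28*I*√6/3 ≈ -18.556 + 22.862*I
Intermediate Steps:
Y = 2 + 2*I*√6 (Y = 8 + 2*(√(-5 - 1) - 3) = 8 + 2*(√(-6) - 3) = 8 + 2*(I*√6 - 3) = 8 + 2*(-3 + I*√6) = 8 + (-6 + 2*I*√6) = 2 + 2*I*√6 ≈ 2.0 + 4.899*I)
(Y + w(R(-3)))² = ((2 + 2*I*√6) - 1/(-3))² = ((2 + 2*I*√6) - 1*(-⅓))² = ((2 + 2*I*√6) + ⅓)² = (7/3 + 2*I*√6)²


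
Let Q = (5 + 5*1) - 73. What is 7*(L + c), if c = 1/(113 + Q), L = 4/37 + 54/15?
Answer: 48279/1850 ≈ 26.097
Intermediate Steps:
L = 686/185 (L = 4*(1/37) + 54*(1/15) = 4/37 + 18/5 = 686/185 ≈ 3.7081)
Q = -63 (Q = (5 + 5) - 73 = 10 - 73 = -63)
c = 1/50 (c = 1/(113 - 63) = 1/50 ≈ 0.020000)
7*(L + c) = 7*(686/185 + 1/50) = 7*(6897/1850) = 48279/1850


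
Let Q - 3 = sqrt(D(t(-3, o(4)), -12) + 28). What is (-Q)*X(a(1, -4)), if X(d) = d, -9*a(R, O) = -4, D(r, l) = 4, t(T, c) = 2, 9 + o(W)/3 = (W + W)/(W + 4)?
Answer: -4/3 - 16*sqrt(2)/9 ≈ -3.8475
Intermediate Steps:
o(W) = -27 + 6*W/(4 + W) (o(W) = -27 + 3*((W + W)/(W + 4)) = -27 + 3*((2*W)/(4 + W)) = -27 + 3*(2*W/(4 + W)) = -27 + 6*W/(4 + W))
a(R, O) = 4/9 (a(R, O) = -1/9*(-4) = 4/9)
Q = 3 + 4*sqrt(2) (Q = 3 + sqrt(4 + 28) = 3 + sqrt(32) = 3 + 4*sqrt(2) ≈ 8.6569)
(-Q)*X(a(1, -4)) = -(3 + 4*sqrt(2))*(4/9) = (-3 - 4*sqrt(2))*(4/9) = -4/3 - 16*sqrt(2)/9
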